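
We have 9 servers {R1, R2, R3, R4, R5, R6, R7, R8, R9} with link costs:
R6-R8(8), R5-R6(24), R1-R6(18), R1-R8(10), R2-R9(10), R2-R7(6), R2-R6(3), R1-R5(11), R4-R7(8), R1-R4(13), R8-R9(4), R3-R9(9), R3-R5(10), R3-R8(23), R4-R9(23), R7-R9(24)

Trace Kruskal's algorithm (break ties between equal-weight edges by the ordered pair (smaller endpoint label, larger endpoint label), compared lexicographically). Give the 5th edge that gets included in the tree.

Kruskal's algorithm — process edges by increasing weight (ties by edge label):
R2-R6 (3): add — endpoints in different components.
R8-R9 (4): add — endpoints in different components.
R2-R7 (6): add — endpoints in different components.
R4-R7 (8): add — endpoints in different components.
R6-R8 (8): add — endpoints in different components.
R3-R9 (9): add — endpoints in different components.
R1-R8 (10): add — endpoints in different components.
R2-R9 (10): skip — R2 and R9 already connected.
R3-R5 (10): add — endpoints in different components.
The 5th edge added is R6-R8.

R6-R8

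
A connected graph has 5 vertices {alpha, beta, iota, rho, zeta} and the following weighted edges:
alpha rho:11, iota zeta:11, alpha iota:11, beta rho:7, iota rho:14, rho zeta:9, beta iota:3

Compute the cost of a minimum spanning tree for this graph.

Grow the tree from alpha using Prim:
Step 1: frontier [alpha iota 11, alpha rho 11] → take alpha iota (11); add iota.
Step 2: frontier [alpha rho 11, beta iota 3, iota zeta 11, iota rho 14] → take beta iota (3); add beta.
Step 3: frontier [alpha rho 11, beta rho 7, iota zeta 11, iota rho 14] → take beta rho (7); add rho.
Step 4: frontier [iota zeta 11, rho zeta 9] → take rho zeta (9); add zeta.
MST edges: alpha iota, beta iota, beta rho, rho zeta; total weight 11+3+7+9 = 30.

30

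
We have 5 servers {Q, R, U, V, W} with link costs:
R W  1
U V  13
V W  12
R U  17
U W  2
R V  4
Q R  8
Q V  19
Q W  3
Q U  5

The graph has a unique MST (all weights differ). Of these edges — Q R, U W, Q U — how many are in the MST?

Sort edges by weight, then run Kruskal:
R W (1): add. Components now {U} {R,W} {Q} {V}
U W (2): add. Components now {R,U,W} {Q} {V}
Q W (3): add. Components now {Q,R,U,W} {V}
R V (4): add. Components now {Q,R,U,V,W}
MST edge set: {R W, U W, Q W, R V}.
Of the listed edges, {U W} are in the MST → 1.

1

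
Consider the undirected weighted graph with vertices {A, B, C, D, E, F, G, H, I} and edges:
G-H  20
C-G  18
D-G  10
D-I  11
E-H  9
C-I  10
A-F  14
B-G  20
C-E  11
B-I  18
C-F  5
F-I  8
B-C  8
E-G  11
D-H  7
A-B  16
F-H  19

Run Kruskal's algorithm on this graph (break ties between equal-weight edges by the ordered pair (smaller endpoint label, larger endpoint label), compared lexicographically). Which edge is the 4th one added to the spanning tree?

Kruskal's algorithm — process edges by increasing weight (ties by edge label):
C-F (5): add — endpoints in different components.
D-H (7): add — endpoints in different components.
B-C (8): add — endpoints in different components.
F-I (8): add — endpoints in different components.
E-H (9): add — endpoints in different components.
C-I (10): skip — C and I already connected.
D-G (10): add — endpoints in different components.
C-E (11): add — endpoints in different components.
D-I (11): skip — D and I already connected.
E-G (11): skip — E and G already connected.
A-F (14): add — endpoints in different components.
The 4th edge added is F-I.

F-I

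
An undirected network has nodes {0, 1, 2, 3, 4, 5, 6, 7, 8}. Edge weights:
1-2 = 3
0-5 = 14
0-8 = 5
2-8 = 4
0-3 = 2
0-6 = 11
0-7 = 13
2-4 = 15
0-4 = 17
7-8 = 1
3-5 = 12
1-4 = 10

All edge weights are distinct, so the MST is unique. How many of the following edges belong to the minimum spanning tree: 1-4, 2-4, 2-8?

2

Kruskal's algorithm — process edges by increasing weight (ties by edge label):
7-8 (1): add — endpoints in different components.
0-3 (2): add — endpoints in different components.
1-2 (3): add — endpoints in different components.
2-8 (4): add — endpoints in different components.
0-8 (5): add — endpoints in different components.
1-4 (10): add — endpoints in different components.
0-6 (11): add — endpoints in different components.
3-5 (12): add — endpoints in different components.
MST edge set: {7-8, 0-3, 1-2, 2-8, 0-8, 1-4, 0-6, 3-5}.
Of the listed edges, {1-4, 2-8} are in the MST → 2.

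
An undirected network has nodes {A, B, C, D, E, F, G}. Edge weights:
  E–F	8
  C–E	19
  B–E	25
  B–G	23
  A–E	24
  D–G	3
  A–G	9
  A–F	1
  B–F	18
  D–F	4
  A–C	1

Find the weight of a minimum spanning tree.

35

Kruskal's algorithm — process edges by increasing weight (ties by edge label):
A–C (1): add. Components now {A,C} {B} {D} {E} {F} {G}
A–F (1): add. Components now {A,C,F} {B} {D} {E} {G}
D–G (3): add. Components now {A,C,F} {B} {D,G} {E}
D–F (4): add. Components now {A,C,D,F,G} {B} {E}
E–F (8): add. Components now {A,C,D,E,F,G} {B}
A–G (9): skip — A and G already connected.
B–F (18): add. Components now {A,B,C,D,E,F,G}
MST edges: A–C, A–F, D–G, D–F, E–F, B–F; total weight 1+1+3+4+8+18 = 35.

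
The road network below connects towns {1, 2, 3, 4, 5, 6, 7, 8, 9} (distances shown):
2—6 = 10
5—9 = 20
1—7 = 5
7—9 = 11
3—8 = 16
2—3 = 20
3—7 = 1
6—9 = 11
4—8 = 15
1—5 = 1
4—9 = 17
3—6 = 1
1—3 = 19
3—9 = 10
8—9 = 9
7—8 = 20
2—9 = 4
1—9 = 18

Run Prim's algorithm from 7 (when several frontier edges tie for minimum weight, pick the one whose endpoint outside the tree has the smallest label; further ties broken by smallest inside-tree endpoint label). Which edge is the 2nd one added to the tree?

3-6

Grow the tree from 7 using Prim:
Step 1: cheapest edge leaving the tree is 3—7 (1); add 3.
Step 2: cheapest edge leaving the tree is 3—6 (1); add 6.
Step 3: cheapest edge leaving the tree is 1—7 (5); add 1.
Step 4: cheapest edge leaving the tree is 1—5 (1); add 5.
Step 5: cheapest edge leaving the tree is 2—6 (10); add 2.
Step 6: cheapest edge leaving the tree is 2—9 (4); add 9.
Step 7: cheapest edge leaving the tree is 8—9 (9); add 8.
Step 8: cheapest edge leaving the tree is 4—8 (15); add 4.
The 2nd edge added is 3—6.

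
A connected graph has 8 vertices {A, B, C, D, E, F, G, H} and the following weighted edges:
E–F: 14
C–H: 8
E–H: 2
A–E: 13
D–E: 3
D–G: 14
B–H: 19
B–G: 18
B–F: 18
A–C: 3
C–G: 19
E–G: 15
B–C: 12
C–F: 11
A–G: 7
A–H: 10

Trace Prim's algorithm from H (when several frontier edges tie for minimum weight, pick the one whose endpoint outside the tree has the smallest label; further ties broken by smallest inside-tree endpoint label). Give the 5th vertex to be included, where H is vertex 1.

Prim, starting at H.
Step 1: cheapest edge leaving the tree is E–H (2); add E.
Step 2: cheapest edge leaving the tree is D–E (3); add D.
Step 3: cheapest edge leaving the tree is C–H (8); add C.
Step 4: cheapest edge leaving the tree is A–C (3); add A.
Step 5: cheapest edge leaving the tree is A–G (7); add G.
Step 6: cheapest edge leaving the tree is C–F (11); add F.
Step 7: cheapest edge leaving the tree is B–C (12); add B.
Vertex order: H, E, D, C, A, G, F, B. The 5th vertex is A.

A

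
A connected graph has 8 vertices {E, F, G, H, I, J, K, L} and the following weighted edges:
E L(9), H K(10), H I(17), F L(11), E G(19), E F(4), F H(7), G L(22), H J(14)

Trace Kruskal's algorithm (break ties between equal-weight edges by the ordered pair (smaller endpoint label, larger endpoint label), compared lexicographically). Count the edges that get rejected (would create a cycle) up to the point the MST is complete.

1

Sort edges by weight, then run Kruskal:
E F (4): add — endpoints in different components.
F H (7): add — endpoints in different components.
E L (9): add — endpoints in different components.
H K (10): add — endpoints in different components.
F L (11): skip — F and L already connected.
H J (14): add — endpoints in different components.
H I (17): add — endpoints in different components.
E G (19): add — endpoints in different components.
Edges rejected before the tree was complete: 1.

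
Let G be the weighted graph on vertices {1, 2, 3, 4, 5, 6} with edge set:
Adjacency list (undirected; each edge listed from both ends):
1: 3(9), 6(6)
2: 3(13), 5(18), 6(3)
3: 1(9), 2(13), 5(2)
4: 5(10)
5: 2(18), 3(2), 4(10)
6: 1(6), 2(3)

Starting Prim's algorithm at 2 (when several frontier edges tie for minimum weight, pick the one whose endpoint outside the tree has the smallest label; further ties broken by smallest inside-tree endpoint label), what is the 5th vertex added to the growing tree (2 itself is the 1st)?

5

Prim's algorithm from 2:
Step 1: cheapest edge leaving the tree is 2—6 (3); add 6.
Step 2: cheapest edge leaving the tree is 1—6 (6); add 1.
Step 3: cheapest edge leaving the tree is 1—3 (9); add 3.
Step 4: cheapest edge leaving the tree is 3—5 (2); add 5.
Step 5: cheapest edge leaving the tree is 4—5 (10); add 4.
Vertex order: 2, 6, 1, 3, 5, 4. The 5th vertex is 5.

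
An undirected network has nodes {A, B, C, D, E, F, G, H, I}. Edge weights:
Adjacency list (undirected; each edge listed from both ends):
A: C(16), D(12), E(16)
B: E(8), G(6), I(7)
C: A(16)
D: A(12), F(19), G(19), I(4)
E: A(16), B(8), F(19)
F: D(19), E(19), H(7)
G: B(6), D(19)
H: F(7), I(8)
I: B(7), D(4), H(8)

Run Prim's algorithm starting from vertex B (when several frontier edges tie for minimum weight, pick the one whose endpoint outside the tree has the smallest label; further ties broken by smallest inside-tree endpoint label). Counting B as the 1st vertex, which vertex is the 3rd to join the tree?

Prim's algorithm from B:
Step 1: cheapest edge leaving the tree is B–G (6); add G.
Step 2: cheapest edge leaving the tree is B–I (7); add I.
Step 3: cheapest edge leaving the tree is D–I (4); add D.
Step 4: cheapest edge leaving the tree is B–E (8); add E.
Step 5: cheapest edge leaving the tree is H–I (8); add H.
Step 6: cheapest edge leaving the tree is F–H (7); add F.
Step 7: cheapest edge leaving the tree is A–D (12); add A.
Step 8: cheapest edge leaving the tree is A–C (16); add C.
Vertex order: B, G, I, D, E, H, F, A, C. The 3rd vertex is I.

I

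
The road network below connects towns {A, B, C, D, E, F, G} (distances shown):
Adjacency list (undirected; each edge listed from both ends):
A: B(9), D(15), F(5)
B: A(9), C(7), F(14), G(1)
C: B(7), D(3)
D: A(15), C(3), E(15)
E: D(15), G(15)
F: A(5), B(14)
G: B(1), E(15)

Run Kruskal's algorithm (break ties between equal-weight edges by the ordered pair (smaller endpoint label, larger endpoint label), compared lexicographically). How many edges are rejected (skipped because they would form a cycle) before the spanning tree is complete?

Sort edges by weight, then run Kruskal:
B—G (1): add. Components now {A} {B,G} {C} {D} {E} {F}
C—D (3): add. Components now {A} {B,G} {C,D} {E} {F}
A—F (5): add. Components now {A,F} {B,G} {C,D} {E}
B—C (7): add. Components now {A,F} {B,C,D,G} {E}
A—B (9): add. Components now {A,B,C,D,F,G} {E}
B—F (14): skip — B and F already connected.
A—D (15): skip — A and D already connected.
D—E (15): add. Components now {A,B,C,D,E,F,G}
Edges rejected before the tree was complete: 2.

2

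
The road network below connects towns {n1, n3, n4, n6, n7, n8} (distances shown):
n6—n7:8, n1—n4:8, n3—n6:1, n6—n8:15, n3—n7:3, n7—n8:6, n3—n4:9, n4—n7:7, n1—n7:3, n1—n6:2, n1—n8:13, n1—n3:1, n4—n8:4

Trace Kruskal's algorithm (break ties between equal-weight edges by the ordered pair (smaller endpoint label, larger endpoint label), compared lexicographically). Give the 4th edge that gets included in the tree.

Kruskal's algorithm — process edges by increasing weight (ties by edge label):
n1—n3 (1): add — endpoints in different components.
n3—n6 (1): add — endpoints in different components.
n1—n6 (2): skip — n1 and n6 already connected.
n1—n7 (3): add — endpoints in different components.
n3—n7 (3): skip — n7 and n3 already connected.
n4—n8 (4): add — endpoints in different components.
n7—n8 (6): add — endpoints in different components.
The 4th edge added is n4—n8.

n4-n8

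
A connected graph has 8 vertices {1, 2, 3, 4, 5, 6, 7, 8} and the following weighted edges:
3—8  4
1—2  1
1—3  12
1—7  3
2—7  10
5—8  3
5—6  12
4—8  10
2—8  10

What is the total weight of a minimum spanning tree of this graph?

Grow the tree from 5 using Prim:
Step 1: cheapest edge leaving the tree is 5—8 (3); add 8.
Step 2: cheapest edge leaving the tree is 3—8 (4); add 3.
Step 3: cheapest edge leaving the tree is 2—8 (10); add 2.
Step 4: cheapest edge leaving the tree is 1—2 (1); add 1.
Step 5: cheapest edge leaving the tree is 1—7 (3); add 7.
Step 6: cheapest edge leaving the tree is 4—8 (10); add 4.
Step 7: cheapest edge leaving the tree is 5—6 (12); add 6.
MST edges: 5—8, 3—8, 2—8, 1—2, 1—7, 4—8, 5—6; total weight 3+4+10+1+3+10+12 = 43.

43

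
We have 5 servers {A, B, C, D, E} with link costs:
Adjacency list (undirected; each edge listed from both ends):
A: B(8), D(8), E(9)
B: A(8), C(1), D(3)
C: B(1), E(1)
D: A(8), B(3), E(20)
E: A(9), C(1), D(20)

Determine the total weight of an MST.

Prim's algorithm from C:
Step 1: cheapest edge leaving the tree is B—C (1); add B.
Step 2: cheapest edge leaving the tree is C—E (1); add E.
Step 3: cheapest edge leaving the tree is B—D (3); add D.
Step 4: cheapest edge leaving the tree is A—B (8); add A.
MST edges: B—C, C—E, B—D, A—B; total weight 1+1+3+8 = 13.

13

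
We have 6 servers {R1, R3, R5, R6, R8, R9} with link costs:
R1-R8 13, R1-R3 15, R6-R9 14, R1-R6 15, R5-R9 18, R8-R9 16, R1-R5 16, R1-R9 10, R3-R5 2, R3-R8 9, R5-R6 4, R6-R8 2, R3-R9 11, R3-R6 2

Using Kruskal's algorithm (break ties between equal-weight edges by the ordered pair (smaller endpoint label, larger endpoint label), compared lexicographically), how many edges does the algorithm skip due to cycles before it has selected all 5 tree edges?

Kruskal: consider edges lightest-first.
R3-R5 (2): add. Components now {R1} {R9} {R8} {R3,R5} {R6}
R3-R6 (2): add. Components now {R1} {R9} {R8} {R3,R5,R6}
R6-R8 (2): add. Components now {R1} {R9} {R3,R5,R6,R8}
R5-R6 (4): skip — R6 and R5 already connected.
R3-R8 (9): skip — R8 and R3 already connected.
R1-R9 (10): add. Components now {R1,R9} {R3,R5,R6,R8}
R3-R9 (11): add. Components now {R1,R3,R5,R6,R8,R9}
Edges rejected before the tree was complete: 2.

2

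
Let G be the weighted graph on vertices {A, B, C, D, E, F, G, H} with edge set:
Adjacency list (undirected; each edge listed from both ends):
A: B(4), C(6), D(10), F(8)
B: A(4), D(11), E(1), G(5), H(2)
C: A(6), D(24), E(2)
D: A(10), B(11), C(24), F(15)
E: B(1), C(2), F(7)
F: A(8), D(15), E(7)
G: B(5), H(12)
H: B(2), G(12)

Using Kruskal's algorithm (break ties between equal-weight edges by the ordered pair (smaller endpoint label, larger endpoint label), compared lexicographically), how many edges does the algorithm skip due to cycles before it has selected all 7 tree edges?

2

Kruskal: consider edges lightest-first.
B–E (1): add — endpoints in different components.
B–H (2): add — endpoints in different components.
C–E (2): add — endpoints in different components.
A–B (4): add — endpoints in different components.
B–G (5): add — endpoints in different components.
A–C (6): skip — A and C already connected.
E–F (7): add — endpoints in different components.
A–F (8): skip — A and F already connected.
A–D (10): add — endpoints in different components.
Edges rejected before the tree was complete: 2.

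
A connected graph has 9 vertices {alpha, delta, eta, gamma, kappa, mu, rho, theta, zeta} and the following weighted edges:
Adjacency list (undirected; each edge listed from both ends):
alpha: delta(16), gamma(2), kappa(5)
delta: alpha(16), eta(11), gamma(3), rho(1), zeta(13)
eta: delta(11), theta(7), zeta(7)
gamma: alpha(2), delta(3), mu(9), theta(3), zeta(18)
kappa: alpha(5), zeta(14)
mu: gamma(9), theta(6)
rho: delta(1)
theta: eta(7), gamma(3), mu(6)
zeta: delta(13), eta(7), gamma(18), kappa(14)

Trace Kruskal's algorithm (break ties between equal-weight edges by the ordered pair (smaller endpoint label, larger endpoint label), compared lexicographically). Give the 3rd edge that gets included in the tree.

delta-gamma

Sort edges by weight, then run Kruskal:
delta-rho (1): add — endpoints in different components.
alpha-gamma (2): add — endpoints in different components.
delta-gamma (3): add — endpoints in different components.
gamma-theta (3): add — endpoints in different components.
alpha-kappa (5): add — endpoints in different components.
mu-theta (6): add — endpoints in different components.
eta-theta (7): add — endpoints in different components.
eta-zeta (7): add — endpoints in different components.
The 3rd edge added is delta-gamma.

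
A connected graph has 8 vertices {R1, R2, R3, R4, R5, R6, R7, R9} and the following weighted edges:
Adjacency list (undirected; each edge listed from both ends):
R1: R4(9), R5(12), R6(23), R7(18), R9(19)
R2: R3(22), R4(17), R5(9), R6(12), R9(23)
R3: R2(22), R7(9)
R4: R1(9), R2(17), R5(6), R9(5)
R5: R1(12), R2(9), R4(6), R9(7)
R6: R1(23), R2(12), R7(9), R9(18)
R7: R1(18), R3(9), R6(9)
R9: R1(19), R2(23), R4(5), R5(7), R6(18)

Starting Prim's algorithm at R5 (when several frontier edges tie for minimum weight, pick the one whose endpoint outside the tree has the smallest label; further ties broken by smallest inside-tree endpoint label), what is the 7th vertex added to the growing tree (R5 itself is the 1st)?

R7

Prim's algorithm from R5:
Step 1: cheapest edge leaving the tree is R4—R5 (6); add R4.
Step 2: cheapest edge leaving the tree is R4—R9 (5); add R9.
Step 3: cheapest edge leaving the tree is R1—R4 (9); add R1.
Step 4: cheapest edge leaving the tree is R2—R5 (9); add R2.
Step 5: cheapest edge leaving the tree is R2—R6 (12); add R6.
Step 6: cheapest edge leaving the tree is R6—R7 (9); add R7.
Step 7: cheapest edge leaving the tree is R3—R7 (9); add R3.
Vertex order: R5, R4, R9, R1, R2, R6, R7, R3. The 7th vertex is R7.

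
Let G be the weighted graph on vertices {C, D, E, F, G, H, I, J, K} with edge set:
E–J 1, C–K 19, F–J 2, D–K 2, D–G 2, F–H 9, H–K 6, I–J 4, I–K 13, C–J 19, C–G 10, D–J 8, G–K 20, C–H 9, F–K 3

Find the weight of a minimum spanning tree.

Kruskal's algorithm — process edges by increasing weight (ties by edge label):
E–J (1): add — endpoints in different components.
D–G (2): add — endpoints in different components.
D–K (2): add — endpoints in different components.
F–J (2): add — endpoints in different components.
F–K (3): add — endpoints in different components.
I–J (4): add — endpoints in different components.
H–K (6): add — endpoints in different components.
D–J (8): skip — D and J already connected.
C–H (9): add — endpoints in different components.
MST edges: E–J, D–G, D–K, F–J, F–K, I–J, H–K, C–H; total weight 1+2+2+2+3+4+6+9 = 29.

29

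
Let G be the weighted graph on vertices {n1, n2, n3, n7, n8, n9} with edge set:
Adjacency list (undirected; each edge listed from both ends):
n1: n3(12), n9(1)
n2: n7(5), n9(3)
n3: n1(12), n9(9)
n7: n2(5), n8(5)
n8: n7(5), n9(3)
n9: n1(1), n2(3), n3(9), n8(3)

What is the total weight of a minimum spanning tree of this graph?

21

Kruskal: consider edges lightest-first.
n1-n9 (1): add. Components now {n8} {n7} {n1,n9} {n2} {n3}
n2-n9 (3): add. Components now {n8} {n7} {n1,n2,n9} {n3}
n8-n9 (3): add. Components now {n1,n2,n8,n9} {n7} {n3}
n2-n7 (5): add. Components now {n1,n2,n7,n8,n9} {n3}
n7-n8 (5): skip — n8 and n7 already connected.
n3-n9 (9): add. Components now {n1,n2,n3,n7,n8,n9}
MST edges: n1-n9, n2-n9, n8-n9, n2-n7, n3-n9; total weight 1+3+3+5+9 = 21.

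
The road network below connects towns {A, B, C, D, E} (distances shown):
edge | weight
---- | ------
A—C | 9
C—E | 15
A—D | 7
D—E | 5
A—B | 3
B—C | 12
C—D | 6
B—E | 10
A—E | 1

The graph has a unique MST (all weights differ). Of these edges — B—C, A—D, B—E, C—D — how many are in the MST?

1

Kruskal's algorithm — process edges by increasing weight (ties by edge label):
A—E (1): add. Components now {A,E} {B} {C} {D}
A—B (3): add. Components now {A,B,E} {C} {D}
D—E (5): add. Components now {A,B,D,E} {C}
C—D (6): add. Components now {A,B,C,D,E}
MST edge set: {A—E, A—B, D—E, C—D}.
Of the listed edges, {C—D} are in the MST → 1.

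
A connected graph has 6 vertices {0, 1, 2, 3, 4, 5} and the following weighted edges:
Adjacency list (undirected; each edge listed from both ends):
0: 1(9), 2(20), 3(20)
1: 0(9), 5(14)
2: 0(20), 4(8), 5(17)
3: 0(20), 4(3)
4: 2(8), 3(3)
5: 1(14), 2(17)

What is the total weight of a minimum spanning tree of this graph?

51

Prim, starting at 4.
Step 1: cheapest edge leaving the tree is 3 4 (3); add 3.
Step 2: cheapest edge leaving the tree is 2 4 (8); add 2.
Step 3: cheapest edge leaving the tree is 2 5 (17); add 5.
Step 4: cheapest edge leaving the tree is 1 5 (14); add 1.
Step 5: cheapest edge leaving the tree is 0 1 (9); add 0.
MST edges: 3 4, 2 4, 2 5, 1 5, 0 1; total weight 3+8+17+14+9 = 51.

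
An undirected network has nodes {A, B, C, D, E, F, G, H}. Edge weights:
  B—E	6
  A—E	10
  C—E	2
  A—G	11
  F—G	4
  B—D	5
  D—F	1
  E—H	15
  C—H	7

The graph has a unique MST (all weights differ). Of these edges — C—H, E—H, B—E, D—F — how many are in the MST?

3

Kruskal: consider edges lightest-first.
D—F (1): add — endpoints in different components.
C—E (2): add — endpoints in different components.
F—G (4): add — endpoints in different components.
B—D (5): add — endpoints in different components.
B—E (6): add — endpoints in different components.
C—H (7): add — endpoints in different components.
A—E (10): add — endpoints in different components.
MST edge set: {D—F, C—E, F—G, B—D, B—E, C—H, A—E}.
Of the listed edges, {C—H, B—E, D—F} are in the MST → 3.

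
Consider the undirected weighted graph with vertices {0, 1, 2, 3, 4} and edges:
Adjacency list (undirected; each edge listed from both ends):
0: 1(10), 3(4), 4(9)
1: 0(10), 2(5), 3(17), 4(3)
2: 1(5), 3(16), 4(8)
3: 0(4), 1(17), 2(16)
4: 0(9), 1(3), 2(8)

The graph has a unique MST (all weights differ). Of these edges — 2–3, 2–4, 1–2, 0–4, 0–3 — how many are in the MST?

Kruskal: consider edges lightest-first.
1–4 (3): add. Components now {0} {1,4} {2} {3}
0–3 (4): add. Components now {0,3} {1,4} {2}
1–2 (5): add. Components now {0,3} {1,2,4}
2–4 (8): skip — 2 and 4 already connected.
0–4 (9): add. Components now {0,1,2,3,4}
MST edge set: {1–4, 0–3, 1–2, 0–4}.
Of the listed edges, {1–2, 0–4, 0–3} are in the MST → 3.

3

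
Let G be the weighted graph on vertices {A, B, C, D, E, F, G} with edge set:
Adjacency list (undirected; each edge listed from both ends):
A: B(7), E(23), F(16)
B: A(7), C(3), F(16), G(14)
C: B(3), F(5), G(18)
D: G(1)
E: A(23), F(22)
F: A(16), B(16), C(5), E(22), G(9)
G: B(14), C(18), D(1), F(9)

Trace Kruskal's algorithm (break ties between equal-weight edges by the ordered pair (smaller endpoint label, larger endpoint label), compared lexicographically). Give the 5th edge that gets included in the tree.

Kruskal's algorithm — process edges by increasing weight (ties by edge label):
D–G (1): add — endpoints in different components.
B–C (3): add — endpoints in different components.
C–F (5): add — endpoints in different components.
A–B (7): add — endpoints in different components.
F–G (9): add — endpoints in different components.
B–G (14): skip — B and G already connected.
A–F (16): skip — A and F already connected.
B–F (16): skip — B and F already connected.
C–G (18): skip — C and G already connected.
E–F (22): add — endpoints in different components.
The 5th edge added is F–G.

F-G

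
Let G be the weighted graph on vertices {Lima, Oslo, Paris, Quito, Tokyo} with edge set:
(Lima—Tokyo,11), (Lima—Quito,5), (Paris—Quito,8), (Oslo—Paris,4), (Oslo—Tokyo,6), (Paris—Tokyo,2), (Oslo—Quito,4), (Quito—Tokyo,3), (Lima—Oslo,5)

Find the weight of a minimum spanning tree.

Prim, starting at Quito.
Step 1: frontier [Quito—Tokyo 3, Oslo—Quito 4, Lima—Quito 5, Paris—Quito 8] → take Quito—Tokyo (3); add Tokyo.
Step 2: frontier [Oslo—Quito 4, Lima—Quito 5, Paris—Quito 8, Paris—Tokyo 2, Oslo—Tokyo 6, Lima—Tokyo 11] → take Paris—Tokyo (2); add Paris.
Step 3: frontier [Oslo—Paris 4, Oslo—Quito 4, Lima—Quito 5, Oslo—Tokyo 6, Lima—Tokyo 11] → take Oslo—Paris (4); add Oslo.
Step 4: frontier [Lima—Oslo 5, Lima—Quito 5, Lima—Tokyo 11] → take Lima—Oslo (5); add Lima.
MST edges: Quito—Tokyo, Paris—Tokyo, Oslo—Paris, Lima—Oslo; total weight 3+2+4+5 = 14.

14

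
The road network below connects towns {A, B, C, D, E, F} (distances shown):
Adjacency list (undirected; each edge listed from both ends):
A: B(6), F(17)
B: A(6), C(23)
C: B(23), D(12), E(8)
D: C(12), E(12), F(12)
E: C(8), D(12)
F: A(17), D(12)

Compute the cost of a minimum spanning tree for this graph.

55

Kruskal's algorithm — process edges by increasing weight (ties by edge label):
A–B (6): add — endpoints in different components.
C–E (8): add — endpoints in different components.
C–D (12): add — endpoints in different components.
D–E (12): skip — D and E already connected.
D–F (12): add — endpoints in different components.
A–F (17): add — endpoints in different components.
MST edges: A–B, C–E, C–D, D–F, A–F; total weight 6+8+12+12+17 = 55.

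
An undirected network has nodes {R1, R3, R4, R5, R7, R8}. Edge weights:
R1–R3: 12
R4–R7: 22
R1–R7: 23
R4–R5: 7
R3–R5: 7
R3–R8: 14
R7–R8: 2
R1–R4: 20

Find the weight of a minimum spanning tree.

Prim's algorithm from R4:
Step 1: cheapest edge leaving the tree is R4–R5 (7); add R5.
Step 2: cheapest edge leaving the tree is R3–R5 (7); add R3.
Step 3: cheapest edge leaving the tree is R1–R3 (12); add R1.
Step 4: cheapest edge leaving the tree is R3–R8 (14); add R8.
Step 5: cheapest edge leaving the tree is R7–R8 (2); add R7.
MST edges: R4–R5, R3–R5, R1–R3, R3–R8, R7–R8; total weight 7+7+12+14+2 = 42.

42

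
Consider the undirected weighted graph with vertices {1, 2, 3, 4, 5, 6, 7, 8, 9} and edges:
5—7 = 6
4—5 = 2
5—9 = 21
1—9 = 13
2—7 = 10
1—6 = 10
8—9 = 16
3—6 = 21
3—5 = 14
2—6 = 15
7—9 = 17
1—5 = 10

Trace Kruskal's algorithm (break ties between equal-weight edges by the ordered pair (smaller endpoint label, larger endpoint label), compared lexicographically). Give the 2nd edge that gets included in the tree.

Sort edges by weight, then run Kruskal:
4—5 (2): add — endpoints in different components.
5—7 (6): add — endpoints in different components.
1—5 (10): add — endpoints in different components.
1—6 (10): add — endpoints in different components.
2—7 (10): add — endpoints in different components.
1—9 (13): add — endpoints in different components.
3—5 (14): add — endpoints in different components.
2—6 (15): skip — 2 and 6 already connected.
8—9 (16): add — endpoints in different components.
The 2nd edge added is 5—7.

5-7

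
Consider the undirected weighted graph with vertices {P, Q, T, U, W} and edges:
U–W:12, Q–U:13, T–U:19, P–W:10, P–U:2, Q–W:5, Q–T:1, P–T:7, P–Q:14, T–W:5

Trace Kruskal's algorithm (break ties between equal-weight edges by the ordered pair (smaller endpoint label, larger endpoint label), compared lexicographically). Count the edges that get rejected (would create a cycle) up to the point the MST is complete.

1

Kruskal: consider edges lightest-first.
Q–T (1): add. Components now {W} {Q,T} {P} {U}
P–U (2): add. Components now {W} {Q,T} {P,U}
Q–W (5): add. Components now {Q,T,W} {P,U}
T–W (5): skip — W and T already connected.
P–T (7): add. Components now {P,Q,T,U,W}
Edges rejected before the tree was complete: 1.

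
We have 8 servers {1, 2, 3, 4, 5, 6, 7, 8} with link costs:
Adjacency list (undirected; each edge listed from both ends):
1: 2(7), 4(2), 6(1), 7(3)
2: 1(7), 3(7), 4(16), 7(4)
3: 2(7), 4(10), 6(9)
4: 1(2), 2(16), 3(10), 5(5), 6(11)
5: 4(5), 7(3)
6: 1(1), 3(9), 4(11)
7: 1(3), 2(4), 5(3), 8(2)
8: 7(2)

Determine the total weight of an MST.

Grow the tree from 6 using Prim:
Step 1: cheapest edge leaving the tree is 1 6 (1); add 1.
Step 2: cheapest edge leaving the tree is 1 4 (2); add 4.
Step 3: cheapest edge leaving the tree is 1 7 (3); add 7.
Step 4: cheapest edge leaving the tree is 7 8 (2); add 8.
Step 5: cheapest edge leaving the tree is 5 7 (3); add 5.
Step 6: cheapest edge leaving the tree is 2 7 (4); add 2.
Step 7: cheapest edge leaving the tree is 2 3 (7); add 3.
MST edges: 1 6, 1 4, 1 7, 7 8, 5 7, 2 7, 2 3; total weight 1+2+3+2+3+4+7 = 22.

22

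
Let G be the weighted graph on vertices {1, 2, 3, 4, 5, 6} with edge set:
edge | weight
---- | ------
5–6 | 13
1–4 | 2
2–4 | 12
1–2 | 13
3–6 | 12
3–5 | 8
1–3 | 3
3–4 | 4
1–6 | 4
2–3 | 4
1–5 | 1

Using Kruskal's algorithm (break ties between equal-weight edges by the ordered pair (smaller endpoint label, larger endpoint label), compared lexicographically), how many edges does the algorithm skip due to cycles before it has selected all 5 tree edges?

Kruskal: consider edges lightest-first.
1–5 (1): add — endpoints in different components.
1–4 (2): add — endpoints in different components.
1–3 (3): add — endpoints in different components.
1–6 (4): add — endpoints in different components.
2–3 (4): add — endpoints in different components.
Edges rejected before the tree was complete: 0.

0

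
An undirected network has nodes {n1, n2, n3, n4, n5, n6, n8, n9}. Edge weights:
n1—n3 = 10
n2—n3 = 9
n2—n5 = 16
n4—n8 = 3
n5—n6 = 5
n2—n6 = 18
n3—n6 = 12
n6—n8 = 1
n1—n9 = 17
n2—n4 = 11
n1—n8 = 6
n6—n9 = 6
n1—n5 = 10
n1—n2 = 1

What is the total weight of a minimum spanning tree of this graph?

31

Grow the tree from n5 using Prim:
Step 1: cheapest edge leaving the tree is n5—n6 (5); add n6.
Step 2: cheapest edge leaving the tree is n6—n8 (1); add n8.
Step 3: cheapest edge leaving the tree is n4—n8 (3); add n4.
Step 4: cheapest edge leaving the tree is n1—n8 (6); add n1.
Step 5: cheapest edge leaving the tree is n1—n2 (1); add n2.
Step 6: cheapest edge leaving the tree is n6—n9 (6); add n9.
Step 7: cheapest edge leaving the tree is n2—n3 (9); add n3.
MST edges: n5—n6, n6—n8, n4—n8, n1—n8, n1—n2, n6—n9, n2—n3; total weight 5+1+3+6+1+6+9 = 31.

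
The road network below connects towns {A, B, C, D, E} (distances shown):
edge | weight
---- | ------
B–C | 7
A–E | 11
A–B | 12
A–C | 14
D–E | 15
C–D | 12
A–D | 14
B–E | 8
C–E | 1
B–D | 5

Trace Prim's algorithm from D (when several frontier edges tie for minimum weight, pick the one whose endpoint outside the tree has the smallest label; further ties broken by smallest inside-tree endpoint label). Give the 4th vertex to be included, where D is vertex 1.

E

Prim, starting at D.
Step 1: frontier [B–D 5, C–D 12, A–D 14, D–E 15] → take B–D (5); add B.
Step 2: frontier [B–C 7, B–E 8, A–B 12, C–D 12, A–D 14, D–E 15] → take B–C (7); add C.
Step 3: frontier [B–E 8, A–B 12, C–E 1, A–C 14, A–D 14, D–E 15] → take C–E (1); add E.
Step 4: frontier [A–B 12, A–C 14, A–D 14, A–E 11] → take A–E (11); add A.
Vertex order: D, B, C, E, A. The 4th vertex is E.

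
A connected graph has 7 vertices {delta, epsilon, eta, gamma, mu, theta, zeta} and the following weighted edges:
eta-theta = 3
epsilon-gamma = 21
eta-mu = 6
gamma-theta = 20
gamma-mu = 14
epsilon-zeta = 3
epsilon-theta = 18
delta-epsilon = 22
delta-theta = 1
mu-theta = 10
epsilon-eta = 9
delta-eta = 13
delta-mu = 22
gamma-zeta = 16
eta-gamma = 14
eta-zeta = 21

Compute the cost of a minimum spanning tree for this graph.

Grow the tree from eta using Prim:
Step 1: cheapest edge leaving the tree is eta-theta (3); add theta.
Step 2: cheapest edge leaving the tree is delta-theta (1); add delta.
Step 3: cheapest edge leaving the tree is eta-mu (6); add mu.
Step 4: cheapest edge leaving the tree is epsilon-eta (9); add epsilon.
Step 5: cheapest edge leaving the tree is epsilon-zeta (3); add zeta.
Step 6: cheapest edge leaving the tree is eta-gamma (14); add gamma.
MST edges: eta-theta, delta-theta, eta-mu, epsilon-eta, epsilon-zeta, eta-gamma; total weight 3+1+6+9+3+14 = 36.

36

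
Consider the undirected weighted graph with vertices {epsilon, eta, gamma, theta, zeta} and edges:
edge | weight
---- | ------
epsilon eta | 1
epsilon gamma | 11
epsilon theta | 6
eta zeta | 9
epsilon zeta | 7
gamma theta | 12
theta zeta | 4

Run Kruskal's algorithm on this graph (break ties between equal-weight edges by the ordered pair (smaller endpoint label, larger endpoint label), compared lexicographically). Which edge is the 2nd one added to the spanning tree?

Sort edges by weight, then run Kruskal:
epsilon eta (1): add. Components now {gamma} {epsilon,eta} {zeta} {theta}
theta zeta (4): add. Components now {gamma} {epsilon,eta} {theta,zeta}
epsilon theta (6): add. Components now {gamma} {epsilon,eta,theta,zeta}
epsilon zeta (7): skip — zeta and epsilon already connected.
eta zeta (9): skip — eta and zeta already connected.
epsilon gamma (11): add. Components now {epsilon,eta,gamma,theta,zeta}
The 2nd edge added is theta zeta.

theta-zeta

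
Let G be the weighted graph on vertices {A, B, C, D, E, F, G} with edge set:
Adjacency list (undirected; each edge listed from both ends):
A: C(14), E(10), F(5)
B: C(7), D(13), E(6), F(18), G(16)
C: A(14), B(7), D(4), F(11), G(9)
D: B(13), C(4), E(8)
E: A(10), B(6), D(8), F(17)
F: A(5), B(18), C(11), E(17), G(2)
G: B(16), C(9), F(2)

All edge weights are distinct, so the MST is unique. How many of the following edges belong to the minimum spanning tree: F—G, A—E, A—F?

2

Kruskal: consider edges lightest-first.
F—G (2): add. Components now {A} {B} {C} {D} {E} {F,G}
C—D (4): add. Components now {A} {B} {C,D} {E} {F,G}
A—F (5): add. Components now {A,F,G} {B} {C,D} {E}
B—E (6): add. Components now {A,F,G} {B,E} {C,D}
B—C (7): add. Components now {A,F,G} {B,C,D,E}
D—E (8): skip — D and E already connected.
C—G (9): add. Components now {A,B,C,D,E,F,G}
MST edge set: {F—G, C—D, A—F, B—E, B—C, C—G}.
Of the listed edges, {F—G, A—F} are in the MST → 2.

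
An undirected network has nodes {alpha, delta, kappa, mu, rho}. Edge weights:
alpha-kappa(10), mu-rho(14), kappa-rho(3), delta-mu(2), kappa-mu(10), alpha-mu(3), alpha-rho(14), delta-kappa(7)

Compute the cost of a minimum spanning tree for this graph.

Kruskal's algorithm — process edges by increasing weight (ties by edge label):
delta-mu (2): add. Components now {delta,mu} {rho} {alpha} {kappa}
alpha-mu (3): add. Components now {alpha,delta,mu} {rho} {kappa}
kappa-rho (3): add. Components now {alpha,delta,mu} {kappa,rho}
delta-kappa (7): add. Components now {alpha,delta,kappa,mu,rho}
MST edges: delta-mu, alpha-mu, kappa-rho, delta-kappa; total weight 2+3+3+7 = 15.

15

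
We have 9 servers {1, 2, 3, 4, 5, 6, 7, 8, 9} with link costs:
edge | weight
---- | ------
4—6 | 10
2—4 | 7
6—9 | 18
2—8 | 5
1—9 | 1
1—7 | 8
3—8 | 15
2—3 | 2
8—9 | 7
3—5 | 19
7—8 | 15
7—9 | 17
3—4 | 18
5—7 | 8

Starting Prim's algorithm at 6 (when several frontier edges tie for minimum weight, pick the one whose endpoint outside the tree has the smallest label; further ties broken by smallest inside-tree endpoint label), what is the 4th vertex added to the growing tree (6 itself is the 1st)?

3

Prim, starting at 6.
Step 1: frontier [4—6 10, 6—9 18] → take 4—6 (10); add 4.
Step 2: frontier [2—4 7, 3—4 18, 6—9 18] → take 2—4 (7); add 2.
Step 3: frontier [2—3 2, 2—8 5, 3—4 18, 6—9 18] → take 2—3 (2); add 3.
Step 4: frontier [2—8 5, 3—8 15, 3—5 19, 6—9 18] → take 2—8 (5); add 8.
Step 5: frontier [3—5 19, 6—9 18, 8—9 7, 7—8 15] → take 8—9 (7); add 9.
Step 6: frontier [3—5 19, 7—8 15, 1—9 1, 7—9 17] → take 1—9 (1); add 1.
Step 7: frontier [1—7 8, 3—5 19, 7—8 15, 7—9 17] → take 1—7 (8); add 7.
Step 8: frontier [3—5 19, 5—7 8] → take 5—7 (8); add 5.
Vertex order: 6, 4, 2, 3, 8, 9, 1, 7, 5. The 4th vertex is 3.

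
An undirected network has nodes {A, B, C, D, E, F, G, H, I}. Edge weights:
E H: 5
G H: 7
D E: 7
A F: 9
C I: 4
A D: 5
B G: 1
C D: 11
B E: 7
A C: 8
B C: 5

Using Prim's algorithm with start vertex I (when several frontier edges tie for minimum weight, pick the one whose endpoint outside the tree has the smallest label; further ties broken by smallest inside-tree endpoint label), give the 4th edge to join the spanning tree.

B-E

Prim's algorithm from I:
Step 1: cheapest edge leaving the tree is C I (4); add C.
Step 2: cheapest edge leaving the tree is B C (5); add B.
Step 3: cheapest edge leaving the tree is B G (1); add G.
Step 4: cheapest edge leaving the tree is B E (7); add E.
Step 5: cheapest edge leaving the tree is E H (5); add H.
Step 6: cheapest edge leaving the tree is D E (7); add D.
Step 7: cheapest edge leaving the tree is A D (5); add A.
Step 8: cheapest edge leaving the tree is A F (9); add F.
The 4th edge added is B E.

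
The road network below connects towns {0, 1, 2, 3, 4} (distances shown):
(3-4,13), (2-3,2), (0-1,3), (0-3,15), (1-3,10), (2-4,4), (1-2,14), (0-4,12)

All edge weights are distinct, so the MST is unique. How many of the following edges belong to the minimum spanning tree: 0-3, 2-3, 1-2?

1

Kruskal's algorithm — process edges by increasing weight (ties by edge label):
2-3 (2): add — endpoints in different components.
0-1 (3): add — endpoints in different components.
2-4 (4): add — endpoints in different components.
1-3 (10): add — endpoints in different components.
MST edge set: {2-3, 0-1, 2-4, 1-3}.
Of the listed edges, {2-3} are in the MST → 1.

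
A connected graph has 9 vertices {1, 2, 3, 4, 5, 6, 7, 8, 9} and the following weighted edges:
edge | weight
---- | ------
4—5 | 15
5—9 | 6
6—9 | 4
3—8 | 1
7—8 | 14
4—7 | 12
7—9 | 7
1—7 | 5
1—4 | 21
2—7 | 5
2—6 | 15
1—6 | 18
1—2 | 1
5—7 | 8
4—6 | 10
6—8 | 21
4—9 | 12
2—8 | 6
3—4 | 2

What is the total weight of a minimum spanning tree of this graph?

32

Kruskal: consider edges lightest-first.
1—2 (1): add — endpoints in different components.
3—8 (1): add — endpoints in different components.
3—4 (2): add — endpoints in different components.
6—9 (4): add — endpoints in different components.
1—7 (5): add — endpoints in different components.
2—7 (5): skip — 2 and 7 already connected.
2—8 (6): add — endpoints in different components.
5—9 (6): add — endpoints in different components.
7—9 (7): add — endpoints in different components.
MST edges: 1—2, 3—8, 3—4, 6—9, 1—7, 2—8, 5—9, 7—9; total weight 1+1+2+4+5+6+6+7 = 32.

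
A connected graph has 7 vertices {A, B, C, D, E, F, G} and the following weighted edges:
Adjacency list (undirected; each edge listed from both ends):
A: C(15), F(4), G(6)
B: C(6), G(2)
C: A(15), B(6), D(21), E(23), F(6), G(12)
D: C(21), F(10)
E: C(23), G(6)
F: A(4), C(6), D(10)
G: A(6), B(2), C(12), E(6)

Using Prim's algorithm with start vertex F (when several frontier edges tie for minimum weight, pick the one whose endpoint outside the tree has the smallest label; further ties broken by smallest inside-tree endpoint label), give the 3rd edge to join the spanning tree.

Prim, starting at F.
Step 1: cheapest edge leaving the tree is A-F (4); add A.
Step 2: cheapest edge leaving the tree is C-F (6); add C.
Step 3: cheapest edge leaving the tree is B-C (6); add B.
Step 4: cheapest edge leaving the tree is B-G (2); add G.
Step 5: cheapest edge leaving the tree is E-G (6); add E.
Step 6: cheapest edge leaving the tree is D-F (10); add D.
The 3rd edge added is B-C.

B-C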